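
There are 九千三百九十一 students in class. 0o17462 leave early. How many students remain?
Convert 九千三百九十一 (Chinese numeral) → 9×1000 + 3×100 + 9×10 + 1 = 9391 (decimal)
Convert 0o17462 (octal) → 1×4096 + 7×512 + 4×64 + 6×8 + 2 = 7986 (decimal)
Compute 9391 - 7986 = 1405
1405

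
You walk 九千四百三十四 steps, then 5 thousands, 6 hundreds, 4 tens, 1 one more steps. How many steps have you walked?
Convert 九千四百三十四 (Chinese numeral) → 9×1000 + 4×100 + 3×10 + 4 = 9434 (decimal)
Convert 5 thousands, 6 hundreds, 4 tens, 1 one (place-value notation) → 5×1000 + 6×100 + 4×10 + 1 = 5641 (decimal)
Compute 9434 + 5641 = 15075
15075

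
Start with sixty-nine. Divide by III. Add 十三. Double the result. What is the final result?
Convert sixty-nine (English words) → 69 (decimal)
Start: 69
Convert III (Roman numeral) → 1 + 1 + 1 = 3 (decimal)
69 ÷ 3 = 23
Convert 十三 (Chinese numeral) → 1×10 + 3 = 13 (decimal)
23 + 13 = 36
36 × 2 = 72
72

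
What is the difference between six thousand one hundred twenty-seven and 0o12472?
Convert six thousand one hundred twenty-seven (English words) → 6×1000 + 1×100 + 27 = 6127 (decimal)
Convert 0o12472 (octal) → 1×4096 + 2×512 + 4×64 + 7×8 + 2 = 5434 (decimal)
Difference: |6127 - 5434| = 693
693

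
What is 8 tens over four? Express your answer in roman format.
Convert 8 tens (place-value notation) → 8×10 = 80 (decimal)
Convert four (English words) → 4 (decimal)
Compute 80 ÷ 4 = 20
Convert 20 (decimal) → 20 = 10 + 10 → XX (Roman numeral)
XX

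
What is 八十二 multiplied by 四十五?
Convert 八十二 (Chinese numeral) → 8×10 + 2 = 82 (decimal)
Convert 四十五 (Chinese numeral) → 4×10 + 5 = 45 (decimal)
Compute 82 × 45 = 3690
3690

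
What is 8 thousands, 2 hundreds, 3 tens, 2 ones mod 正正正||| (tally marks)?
Convert 8 thousands, 2 hundreds, 3 tens, 2 ones (place-value notation) → 8×1000 + 2×100 + 3×10 + 2 = 8232 (decimal)
Convert 正正正||| (tally marks) → 5 + 5 + 5 + 3 = 18 (decimal)
Compute 8232 mod 18 = 6
6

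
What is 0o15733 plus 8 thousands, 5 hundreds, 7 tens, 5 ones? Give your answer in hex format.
Convert 0o15733 (octal) → 1×4096 + 5×512 + 7×64 + 3×8 + 3 = 7131 (decimal)
Convert 8 thousands, 5 hundreds, 7 tens, 5 ones (place-value notation) → 8×1000 + 5×100 + 7×10 + 5 = 8575 (decimal)
Compute 7131 + 8575 = 15706
Convert 15706 (decimal) → 15706 = 3×4096 + 13×256 + 5×16 + 10 → 0x3D5A (hexadecimal)
0x3D5A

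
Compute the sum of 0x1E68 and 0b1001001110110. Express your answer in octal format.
Convert 0x1E68 (hexadecimal) → 1×4096 + 14×256 + 6×16 + 8 = 7784 (decimal)
Convert 0b1001001110110 (binary) → 4096 + 512 + 64 + 32 + 16 + 4 + 2 = 4726 (decimal)
Compute 7784 + 4726 = 12510
Convert 12510 (decimal) → 12510 = 3×4096 + 3×64 + 3×8 + 6 → 0o30336 (octal)
0o30336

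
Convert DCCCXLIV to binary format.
Convert DCCCXLIV (Roman numeral) → 500 + 100 + 100 + 100 + 40 + 4 = 844 (decimal)
Convert 844 (decimal) → 844 = 512 + 256 + 64 + 8 + 4 → 0b1101001100 (binary)
0b1101001100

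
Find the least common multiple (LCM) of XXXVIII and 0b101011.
Convert XXXVIII (Roman numeral) → 10 + 10 + 10 + 5 + 1 + 1 + 1 = 38 (decimal)
Convert 0b101011 (binary) → 32 + 8 + 2 + 1 = 43 (decimal)
Compute lcm(38, 43) = 1634
1634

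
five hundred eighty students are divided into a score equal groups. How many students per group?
Convert five hundred eighty (English words) → 5×100 + 80 = 580 (decimal)
Convert a score (colloquial) → 20 (decimal)
Compute 580 ÷ 20 = 29
29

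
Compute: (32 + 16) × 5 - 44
Parentheses first: 32 + 16 = 48
Multiply: 48 × 5 = 240
Subtract: 240 - 44 = 196
196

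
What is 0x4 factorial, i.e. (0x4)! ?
Convert 0x4 (hexadecimal) → 4 (decimal)
Compute 4! = 24
24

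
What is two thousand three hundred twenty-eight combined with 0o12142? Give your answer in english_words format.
Convert two thousand three hundred twenty-eight (English words) → 2×1000 + 3×100 + 28 = 2328 (decimal)
Convert 0o12142 (octal) → 1×4096 + 2×512 + 1×64 + 4×8 + 2 = 5218 (decimal)
Compute 2328 + 5218 = 7546
Convert 7546 (decimal) → 7546 = 7×1000 + 5×100 + 46 → seven thousand five hundred forty-six (English words)
seven thousand five hundred forty-six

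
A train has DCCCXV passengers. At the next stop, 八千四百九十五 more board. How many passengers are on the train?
Convert DCCCXV (Roman numeral) → 500 + 100 + 100 + 100 + 10 + 5 = 815 (decimal)
Convert 八千四百九十五 (Chinese numeral) → 8×1000 + 4×100 + 9×10 + 5 = 8495 (decimal)
Compute 815 + 8495 = 9310
9310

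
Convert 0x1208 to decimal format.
Convert 0x1208 (hexadecimal) → 1×4096 + 2×256 + 8 = 4616 (decimal)
4616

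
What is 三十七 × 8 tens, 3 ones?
Convert 三十七 (Chinese numeral) → 3×10 + 7 = 37 (decimal)
Convert 8 tens, 3 ones (place-value notation) → 8×10 + 3 = 83 (decimal)
Compute 37 × 83 = 3071
3071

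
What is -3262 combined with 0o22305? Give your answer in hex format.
Convert 0o22305 (octal) → 2×4096 + 2×512 + 3×64 + 5 = 9413 (decimal)
Compute -3262 + 9413 = 6151
Convert 6151 (decimal) → 6151 = 1×4096 + 8×256 + 7 → 0x1807 (hexadecimal)
0x1807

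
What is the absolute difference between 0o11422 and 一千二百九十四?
Convert 0o11422 (octal) → 1×4096 + 1×512 + 4×64 + 2×8 + 2 = 4882 (decimal)
Convert 一千二百九十四 (Chinese numeral) → 1×1000 + 2×100 + 9×10 + 4 = 1294 (decimal)
Compute |4882 - 1294| = 3588
3588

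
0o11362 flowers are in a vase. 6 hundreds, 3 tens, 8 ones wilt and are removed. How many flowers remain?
Convert 0o11362 (octal) → 1×4096 + 1×512 + 3×64 + 6×8 + 2 = 4850 (decimal)
Convert 6 hundreds, 3 tens, 8 ones (place-value notation) → 6×100 + 3×10 + 8 = 638 (decimal)
Compute 4850 - 638 = 4212
4212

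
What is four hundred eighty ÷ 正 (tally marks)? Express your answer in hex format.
Convert four hundred eighty (English words) → 4×100 + 80 = 480 (decimal)
Convert 正 (tally marks) → 5 (decimal)
Compute 480 ÷ 5 = 96
Convert 96 (decimal) → 96 = 6×16 → 0x60 (hexadecimal)
0x60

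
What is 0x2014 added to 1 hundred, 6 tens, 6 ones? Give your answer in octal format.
Convert 0x2014 (hexadecimal) → 2×4096 + 1×16 + 4 = 8212 (decimal)
Convert 1 hundred, 6 tens, 6 ones (place-value notation) → 1×100 + 6×10 + 6 = 166 (decimal)
Compute 8212 + 166 = 8378
Convert 8378 (decimal) → 8378 = 2×4096 + 2×64 + 7×8 + 2 → 0o20272 (octal)
0o20272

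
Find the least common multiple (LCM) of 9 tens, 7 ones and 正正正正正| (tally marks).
Convert 9 tens, 7 ones (place-value notation) → 9×10 + 7 = 97 (decimal)
Convert 正正正正正| (tally marks) → 5 + 5 + 5 + 5 + 5 + 1 = 26 (decimal)
Compute lcm(97, 26) = 2522
2522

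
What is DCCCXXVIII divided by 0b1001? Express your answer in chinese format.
Convert DCCCXXVIII (Roman numeral) → 500 + 100 + 100 + 100 + 10 + 10 + 5 + 1 + 1 + 1 = 828 (decimal)
Convert 0b1001 (binary) → 8 + 1 = 9 (decimal)
Compute 828 ÷ 9 = 92
Convert 92 (decimal) → 92 = 9×10 + 2 → 九十二 (Chinese numeral)
九十二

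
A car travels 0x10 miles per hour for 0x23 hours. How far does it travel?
Convert 0x10 (hexadecimal) → 1×16 = 16 (decimal)
Convert 0x23 (hexadecimal) → 2×16 + 3 = 35 (decimal)
Compute 16 × 35 = 560
560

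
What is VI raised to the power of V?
Convert VI (Roman numeral) → 5 + 1 = 6 (decimal)
Convert V (Roman numeral) → 5 (decimal)
Compute 6 ^ 5 = 7776
7776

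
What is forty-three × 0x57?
Convert forty-three (English words) → 43 (decimal)
Convert 0x57 (hexadecimal) → 5×16 + 7 = 87 (decimal)
Compute 43 × 87 = 3741
3741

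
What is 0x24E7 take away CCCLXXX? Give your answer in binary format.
Convert 0x24E7 (hexadecimal) → 2×4096 + 4×256 + 14×16 + 7 = 9447 (decimal)
Convert CCCLXXX (Roman numeral) → 100 + 100 + 100 + 50 + 10 + 10 + 10 = 380 (decimal)
Compute 9447 - 380 = 9067
Convert 9067 (decimal) → 9067 = 8192 + 512 + 256 + 64 + 32 + 8 + 2 + 1 → 0b10001101101011 (binary)
0b10001101101011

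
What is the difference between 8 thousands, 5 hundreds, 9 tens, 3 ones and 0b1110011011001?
Convert 8 thousands, 5 hundreds, 9 tens, 3 ones (place-value notation) → 8×1000 + 5×100 + 9×10 + 3 = 8593 (decimal)
Convert 0b1110011011001 (binary) → 4096 + 2048 + 1024 + 128 + 64 + 16 + 8 + 1 = 7385 (decimal)
Difference: |8593 - 7385| = 1208
1208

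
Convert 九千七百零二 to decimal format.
Convert 九千七百零二 (Chinese numeral) → 9×1000 + 7×100 + 2 = 9702 (decimal)
9702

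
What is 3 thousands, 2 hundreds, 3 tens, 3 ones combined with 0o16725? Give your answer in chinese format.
Convert 3 thousands, 2 hundreds, 3 tens, 3 ones (place-value notation) → 3×1000 + 2×100 + 3×10 + 3 = 3233 (decimal)
Convert 0o16725 (octal) → 1×4096 + 6×512 + 7×64 + 2×8 + 5 = 7637 (decimal)
Compute 3233 + 7637 = 10870
Convert 10870 (decimal) → 10870 = 1×10000 + 8×100 + 7×10 → 一万零八百七十 (Chinese numeral)
一万零八百七十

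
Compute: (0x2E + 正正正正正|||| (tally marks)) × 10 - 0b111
Convert 0x2E (hexadecimal) → 2×16 + 14 = 46 (decimal)
Convert 正正正正正|||| (tally marks) → 5 + 5 + 5 + 5 + 5 + 4 = 29 (decimal)
Convert 0b111 (binary) → 4 + 2 + 1 = 7 (decimal)
Expression in decimal: (46 + 29) × 10 - 7
Parentheses first: 46 + 29 = 75
Multiply: 75 × 10 = 750
Subtract: 750 - 7 = 743
743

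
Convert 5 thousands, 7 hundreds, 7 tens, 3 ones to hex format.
Convert 5 thousands, 7 hundreds, 7 tens, 3 ones (place-value notation) → 5×1000 + 7×100 + 7×10 + 3 = 5773 (decimal)
Convert 5773 (decimal) → 5773 = 1×4096 + 6×256 + 8×16 + 13 → 0x168D (hexadecimal)
0x168D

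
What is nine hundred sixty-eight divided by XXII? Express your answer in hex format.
Convert nine hundred sixty-eight (English words) → 9×100 + 68 = 968 (decimal)
Convert XXII (Roman numeral) → 10 + 10 + 1 + 1 = 22 (decimal)
Compute 968 ÷ 22 = 44
Convert 44 (decimal) → 44 = 2×16 + 12 → 0x2C (hexadecimal)
0x2C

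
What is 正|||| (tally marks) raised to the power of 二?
Convert 正|||| (tally marks) → 5 + 4 = 9 (decimal)
Convert 二 (Chinese numeral) → 2 (decimal)
Compute 9 ^ 2 = 81
81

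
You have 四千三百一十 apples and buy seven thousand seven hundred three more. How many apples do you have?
Convert 四千三百一十 (Chinese numeral) → 4×1000 + 3×100 + 1×10 = 4310 (decimal)
Convert seven thousand seven hundred three (English words) → 7×1000 + 7×100 + 3 = 7703 (decimal)
Compute 4310 + 7703 = 12013
12013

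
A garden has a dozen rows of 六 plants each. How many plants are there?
Convert 六 (Chinese numeral) → 6 (decimal)
Convert a dozen (colloquial) → 12 (decimal)
Compute 6 × 12 = 72
72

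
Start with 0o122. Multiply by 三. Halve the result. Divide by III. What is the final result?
Convert 0o122 (octal) → 1×64 + 2×8 + 2 = 82 (decimal)
Start: 82
Convert 三 (Chinese numeral) → 3 (decimal)
82 × 3 = 246
246 ÷ 2 = 123
Convert III (Roman numeral) → 1 + 1 + 1 = 3 (decimal)
123 ÷ 3 = 41
41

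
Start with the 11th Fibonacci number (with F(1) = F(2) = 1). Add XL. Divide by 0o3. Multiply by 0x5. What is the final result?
Convert the 11th Fibonacci number (with F(1) = F(2) = 1) (Fibonacci index) → 1, 1, 2, 3, 5, 8, 13, 21, 34, 55, 89 → 89 (decimal)
Start: 89
Convert XL (Roman numeral) → 40 (decimal)
89 + 40 = 129
Convert 0o3 (octal) → 3 (decimal)
129 ÷ 3 = 43
Convert 0x5 (hexadecimal) → 5 (decimal)
43 × 5 = 215
215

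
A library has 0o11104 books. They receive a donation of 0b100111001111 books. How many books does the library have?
Convert 0o11104 (octal) → 1×4096 + 1×512 + 1×64 + 4 = 4676 (decimal)
Convert 0b100111001111 (binary) → 2048 + 256 + 128 + 64 + 8 + 4 + 2 + 1 = 2511 (decimal)
Compute 4676 + 2511 = 7187
7187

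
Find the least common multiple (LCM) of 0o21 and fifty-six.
Convert 0o21 (octal) → 2×8 + 1 = 17 (decimal)
Convert fifty-six (English words) → 56 (decimal)
Compute lcm(17, 56) = 952
952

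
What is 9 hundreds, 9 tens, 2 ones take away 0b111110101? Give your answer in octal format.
Convert 9 hundreds, 9 tens, 2 ones (place-value notation) → 9×100 + 9×10 + 2 = 992 (decimal)
Convert 0b111110101 (binary) → 256 + 128 + 64 + 32 + 16 + 4 + 1 = 501 (decimal)
Compute 992 - 501 = 491
Convert 491 (decimal) → 491 = 7×64 + 5×8 + 3 → 0o753 (octal)
0o753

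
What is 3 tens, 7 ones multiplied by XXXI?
Convert 3 tens, 7 ones (place-value notation) → 3×10 + 7 = 37 (decimal)
Convert XXXI (Roman numeral) → 10 + 10 + 10 + 1 = 31 (decimal)
Compute 37 × 31 = 1147
1147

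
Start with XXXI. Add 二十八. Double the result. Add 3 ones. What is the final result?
Convert XXXI (Roman numeral) → 10 + 10 + 10 + 1 = 31 (decimal)
Start: 31
Convert 二十八 (Chinese numeral) → 2×10 + 8 = 28 (decimal)
31 + 28 = 59
59 × 2 = 118
Convert 3 ones (place-value notation) → 3 (decimal)
118 + 3 = 121
121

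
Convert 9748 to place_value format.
Convert 9748 (decimal) → 9748 = 9×1000 + 7×100 + 4×10 + 8 → 9 thousands, 7 hundreds, 4 tens, 8 ones (place-value notation)
9 thousands, 7 hundreds, 4 tens, 8 ones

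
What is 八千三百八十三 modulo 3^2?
Convert 八千三百八十三 (Chinese numeral) → 8×1000 + 3×100 + 8×10 + 3 = 8383 (decimal)
Convert 3^2 (power) → 9 (decimal)
Compute 8383 mod 9 = 4
4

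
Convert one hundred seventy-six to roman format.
Convert one hundred seventy-six (English words) → 1×100 + 76 = 176 (decimal)
Convert 176 (decimal) → 176 = 100 + 50 + 10 + 10 + 5 + 1 → CLXXVI (Roman numeral)
CLXXVI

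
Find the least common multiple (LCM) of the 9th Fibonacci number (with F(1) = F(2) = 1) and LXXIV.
Convert the 9th Fibonacci number (with F(1) = F(2) = 1) (Fibonacci index) → 1, 1, 2, 3, 5, 8, 13, 21, 34 → 34 (decimal)
Convert LXXIV (Roman numeral) → 50 + 10 + 10 + 4 = 74 (decimal)
Compute lcm(34, 74) = 1258
1258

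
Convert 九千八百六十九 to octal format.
Convert 九千八百六十九 (Chinese numeral) → 9×1000 + 8×100 + 6×10 + 9 = 9869 (decimal)
Convert 9869 (decimal) → 9869 = 2×4096 + 3×512 + 2×64 + 1×8 + 5 → 0o23215 (octal)
0o23215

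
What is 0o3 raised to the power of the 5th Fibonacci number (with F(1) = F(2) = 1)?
Convert 0o3 (octal) → 3 (decimal)
Convert the 5th Fibonacci number (with F(1) = F(2) = 1) (Fibonacci index) → 1, 1, 2, 3, 5 → 5 (decimal)
Compute 3 ^ 5 = 243
243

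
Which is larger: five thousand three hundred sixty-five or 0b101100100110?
Convert five thousand three hundred sixty-five (English words) → 5×1000 + 3×100 + 65 = 5365 (decimal)
Convert 0b101100100110 (binary) → 2048 + 512 + 256 + 32 + 4 + 2 = 2854 (decimal)
Compare 5365 vs 2854: larger = 5365
5365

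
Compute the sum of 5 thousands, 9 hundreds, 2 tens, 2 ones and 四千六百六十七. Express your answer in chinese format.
Convert 5 thousands, 9 hundreds, 2 tens, 2 ones (place-value notation) → 5×1000 + 9×100 + 2×10 + 2 = 5922 (decimal)
Convert 四千六百六十七 (Chinese numeral) → 4×1000 + 6×100 + 6×10 + 7 = 4667 (decimal)
Compute 5922 + 4667 = 10589
Convert 10589 (decimal) → 10589 = 1×10000 + 5×100 + 8×10 + 9 → 一万零五百八十九 (Chinese numeral)
一万零五百八十九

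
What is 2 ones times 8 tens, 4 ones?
Convert 2 ones (place-value notation) → 2 (decimal)
Convert 8 tens, 4 ones (place-value notation) → 8×10 + 4 = 84 (decimal)
Compute 2 × 84 = 168
168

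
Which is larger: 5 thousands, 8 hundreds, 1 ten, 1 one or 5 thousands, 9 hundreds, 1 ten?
Convert 5 thousands, 8 hundreds, 1 ten, 1 one (place-value notation) → 5×1000 + 8×100 + 1×10 + 1 = 5811 (decimal)
Convert 5 thousands, 9 hundreds, 1 ten (place-value notation) → 5×1000 + 9×100 + 1×10 = 5910 (decimal)
Compare 5811 vs 5910: larger = 5910
5910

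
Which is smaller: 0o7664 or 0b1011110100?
Convert 0o7664 (octal) → 7×512 + 6×64 + 6×8 + 4 = 4020 (decimal)
Convert 0b1011110100 (binary) → 512 + 128 + 64 + 32 + 16 + 4 = 756 (decimal)
Compare 4020 vs 756: smaller = 756
756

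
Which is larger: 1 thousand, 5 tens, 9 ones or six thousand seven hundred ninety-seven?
Convert 1 thousand, 5 tens, 9 ones (place-value notation) → 1×1000 + 5×10 + 9 = 1059 (decimal)
Convert six thousand seven hundred ninety-seven (English words) → 6×1000 + 7×100 + 97 = 6797 (decimal)
Compare 1059 vs 6797: larger = 6797
6797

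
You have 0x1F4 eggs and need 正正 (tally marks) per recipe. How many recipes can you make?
Convert 0x1F4 (hexadecimal) → 1×256 + 15×16 + 4 = 500 (decimal)
Convert 正正 (tally marks) → 5 + 5 = 10 (decimal)
Compute 500 ÷ 10 = 50
50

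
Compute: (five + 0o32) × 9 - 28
Convert five (English words) → 5 (decimal)
Convert 0o32 (octal) → 3×8 + 2 = 26 (decimal)
Expression in decimal: (5 + 26) × 9 - 28
Parentheses first: 5 + 26 = 31
Multiply: 31 × 9 = 279
Subtract: 279 - 28 = 251
251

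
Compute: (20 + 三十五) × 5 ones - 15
Convert 三十五 (Chinese numeral) → 3×10 + 5 = 35 (decimal)
Convert 5 ones (place-value notation) → 5 (decimal)
Expression in decimal: (20 + 35) × 5 - 15
Parentheses first: 20 + 35 = 55
Multiply: 55 × 5 = 275
Subtract: 275 - 15 = 260
260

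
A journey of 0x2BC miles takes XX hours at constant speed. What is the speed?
Convert 0x2BC (hexadecimal) → 2×256 + 11×16 + 12 = 700 (decimal)
Convert XX (Roman numeral) → 10 + 10 = 20 (decimal)
Compute 700 ÷ 20 = 35
35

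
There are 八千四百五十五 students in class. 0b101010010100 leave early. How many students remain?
Convert 八千四百五十五 (Chinese numeral) → 8×1000 + 4×100 + 5×10 + 5 = 8455 (decimal)
Convert 0b101010010100 (binary) → 2048 + 512 + 128 + 16 + 4 = 2708 (decimal)
Compute 8455 - 2708 = 5747
5747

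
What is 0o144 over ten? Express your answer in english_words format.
Convert 0o144 (octal) → 1×64 + 4×8 + 4 = 100 (decimal)
Convert ten (English words) → 10 (decimal)
Compute 100 ÷ 10 = 10
Convert 10 (decimal) → ten (English words)
ten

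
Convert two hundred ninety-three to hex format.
Convert two hundred ninety-three (English words) → 2×100 + 93 = 293 (decimal)
Convert 293 (decimal) → 293 = 1×256 + 2×16 + 5 → 0x125 (hexadecimal)
0x125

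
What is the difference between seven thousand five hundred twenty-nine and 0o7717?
Convert seven thousand five hundred twenty-nine (English words) → 7×1000 + 5×100 + 29 = 7529 (decimal)
Convert 0o7717 (octal) → 7×512 + 7×64 + 1×8 + 7 = 4047 (decimal)
Difference: |7529 - 4047| = 3482
3482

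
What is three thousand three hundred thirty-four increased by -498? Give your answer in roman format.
Convert three thousand three hundred thirty-four (English words) → 3×1000 + 3×100 + 34 = 3334 (decimal)
Compute 3334 + -498 = 2836
Convert 2836 (decimal) → 2836 = 1000 + 1000 + 500 + 100 + 100 + 100 + 10 + 10 + 10 + 5 + 1 → MMDCCCXXXVI (Roman numeral)
MMDCCCXXXVI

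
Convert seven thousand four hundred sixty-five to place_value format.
Convert seven thousand four hundred sixty-five (English words) → 7×1000 + 4×100 + 65 = 7465 (decimal)
Convert 7465 (decimal) → 7465 = 7×1000 + 4×100 + 6×10 + 5 → 7 thousands, 4 hundreds, 6 tens, 5 ones (place-value notation)
7 thousands, 4 hundreds, 6 tens, 5 ones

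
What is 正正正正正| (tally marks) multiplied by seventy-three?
Convert 正正正正正| (tally marks) → 5 + 5 + 5 + 5 + 5 + 1 = 26 (decimal)
Convert seventy-three (English words) → 73 (decimal)
Compute 26 × 73 = 1898
1898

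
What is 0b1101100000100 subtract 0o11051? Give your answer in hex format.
Convert 0b1101100000100 (binary) → 4096 + 2048 + 512 + 256 + 4 = 6916 (decimal)
Convert 0o11051 (octal) → 1×4096 + 1×512 + 5×8 + 1 = 4649 (decimal)
Compute 6916 - 4649 = 2267
Convert 2267 (decimal) → 2267 = 8×256 + 13×16 + 11 → 0x8DB (hexadecimal)
0x8DB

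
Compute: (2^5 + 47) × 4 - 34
Convert 2^5 (power) → 32 (decimal)
Expression in decimal: (32 + 47) × 4 - 34
Parentheses first: 32 + 47 = 79
Multiply: 79 × 4 = 316
Subtract: 316 - 34 = 282
282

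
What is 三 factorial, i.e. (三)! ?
Convert 三 (Chinese numeral) → 3 (decimal)
Compute 3! = 6
6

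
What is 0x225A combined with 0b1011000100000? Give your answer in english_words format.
Convert 0x225A (hexadecimal) → 2×4096 + 2×256 + 5×16 + 10 = 8794 (decimal)
Convert 0b1011000100000 (binary) → 4096 + 1024 + 512 + 32 = 5664 (decimal)
Compute 8794 + 5664 = 14458
Convert 14458 (decimal) → 14458 = 14×1000 + 4×100 + 58 → fourteen thousand four hundred fifty-eight (English words)
fourteen thousand four hundred fifty-eight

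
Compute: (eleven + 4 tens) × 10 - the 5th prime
Convert eleven (English words) → 11 (decimal)
Convert 4 tens (place-value notation) → 4×10 = 40 (decimal)
Convert the 5th prime (prime index) → 11 (decimal)
Expression in decimal: (11 + 40) × 10 - 11
Parentheses first: 11 + 40 = 51
Multiply: 51 × 10 = 510
Subtract: 510 - 11 = 499
499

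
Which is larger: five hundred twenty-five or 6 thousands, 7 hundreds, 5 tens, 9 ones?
Convert five hundred twenty-five (English words) → 5×100 + 25 = 525 (decimal)
Convert 6 thousands, 7 hundreds, 5 tens, 9 ones (place-value notation) → 6×1000 + 7×100 + 5×10 + 9 = 6759 (decimal)
Compare 525 vs 6759: larger = 6759
6759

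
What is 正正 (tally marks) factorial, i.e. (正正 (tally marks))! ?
Convert 正正 (tally marks) → 5 + 5 = 10 (decimal)
Compute 10! = 3628800
3628800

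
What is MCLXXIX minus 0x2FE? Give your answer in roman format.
Convert MCLXXIX (Roman numeral) → 1000 + 100 + 50 + 10 + 10 + 9 = 1179 (decimal)
Convert 0x2FE (hexadecimal) → 2×256 + 15×16 + 14 = 766 (decimal)
Compute 1179 - 766 = 413
Convert 413 (decimal) → 413 = 400 + 10 + 1 + 1 + 1 → CDXIII (Roman numeral)
CDXIII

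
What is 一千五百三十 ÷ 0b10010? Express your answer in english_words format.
Convert 一千五百三十 (Chinese numeral) → 1×1000 + 5×100 + 3×10 = 1530 (decimal)
Convert 0b10010 (binary) → 16 + 2 = 18 (decimal)
Compute 1530 ÷ 18 = 85
Convert 85 (decimal) → eighty-five (English words)
eighty-five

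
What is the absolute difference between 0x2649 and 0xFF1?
Convert 0x2649 (hexadecimal) → 2×4096 + 6×256 + 4×16 + 9 = 9801 (decimal)
Convert 0xFF1 (hexadecimal) → 15×256 + 15×16 + 1 = 4081 (decimal)
Compute |9801 - 4081| = 5720
5720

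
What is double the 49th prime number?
The 49th prime number = 227
Compute 227 × 2 = 454
454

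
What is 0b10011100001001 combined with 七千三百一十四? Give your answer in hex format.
Convert 0b10011100001001 (binary) → 8192 + 1024 + 512 + 256 + 8 + 1 = 9993 (decimal)
Convert 七千三百一十四 (Chinese numeral) → 7×1000 + 3×100 + 1×10 + 4 = 7314 (decimal)
Compute 9993 + 7314 = 17307
Convert 17307 (decimal) → 17307 = 4×4096 + 3×256 + 9×16 + 11 → 0x439B (hexadecimal)
0x439B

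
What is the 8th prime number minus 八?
The 8th prime number = 19
Convert 八 (Chinese numeral) → 8 (decimal)
Compute 19 - 8 = 11
11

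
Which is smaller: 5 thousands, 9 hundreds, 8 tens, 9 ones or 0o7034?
Convert 5 thousands, 9 hundreds, 8 tens, 9 ones (place-value notation) → 5×1000 + 9×100 + 8×10 + 9 = 5989 (decimal)
Convert 0o7034 (octal) → 7×512 + 3×8 + 4 = 3612 (decimal)
Compare 5989 vs 3612: smaller = 3612
3612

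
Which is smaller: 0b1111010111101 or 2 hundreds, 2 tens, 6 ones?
Convert 0b1111010111101 (binary) → 4096 + 2048 + 1024 + 512 + 128 + 32 + 16 + 8 + 4 + 1 = 7869 (decimal)
Convert 2 hundreds, 2 tens, 6 ones (place-value notation) → 2×100 + 2×10 + 6 = 226 (decimal)
Compare 7869 vs 226: smaller = 226
226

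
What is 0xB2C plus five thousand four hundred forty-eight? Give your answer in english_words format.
Convert 0xB2C (hexadecimal) → 11×256 + 2×16 + 12 = 2860 (decimal)
Convert five thousand four hundred forty-eight (English words) → 5×1000 + 4×100 + 48 = 5448 (decimal)
Compute 2860 + 5448 = 8308
Convert 8308 (decimal) → 8308 = 8×1000 + 3×100 + 8 → eight thousand three hundred eight (English words)
eight thousand three hundred eight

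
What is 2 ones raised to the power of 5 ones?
Convert 2 ones (place-value notation) → 2 (decimal)
Convert 5 ones (place-value notation) → 5 (decimal)
Compute 2 ^ 5 = 32
32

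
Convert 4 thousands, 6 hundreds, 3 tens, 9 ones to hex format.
Convert 4 thousands, 6 hundreds, 3 tens, 9 ones (place-value notation) → 4×1000 + 6×100 + 3×10 + 9 = 4639 (decimal)
Convert 4639 (decimal) → 4639 = 1×4096 + 2×256 + 1×16 + 15 → 0x121F (hexadecimal)
0x121F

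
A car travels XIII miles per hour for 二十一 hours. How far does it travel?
Convert XIII (Roman numeral) → 10 + 1 + 1 + 1 = 13 (decimal)
Convert 二十一 (Chinese numeral) → 2×10 + 1 = 21 (decimal)
Compute 13 × 21 = 273
273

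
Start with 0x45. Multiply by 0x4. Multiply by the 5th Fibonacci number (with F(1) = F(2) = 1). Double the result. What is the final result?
Convert 0x45 (hexadecimal) → 4×16 + 5 = 69 (decimal)
Start: 69
Convert 0x4 (hexadecimal) → 4 (decimal)
69 × 4 = 276
Convert the 5th Fibonacci number (with F(1) = F(2) = 1) (Fibonacci index) → 1, 1, 2, 3, 5 → 5 (decimal)
276 × 5 = 1380
1380 × 2 = 2760
2760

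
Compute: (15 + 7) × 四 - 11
Convert 四 (Chinese numeral) → 4 (decimal)
Expression in decimal: (15 + 7) × 4 - 11
Parentheses first: 15 + 7 = 22
Multiply: 22 × 4 = 88
Subtract: 88 - 11 = 77
77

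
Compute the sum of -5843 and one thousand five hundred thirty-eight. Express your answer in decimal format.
Convert one thousand five hundred thirty-eight (English words) → 1×1000 + 5×100 + 38 = 1538 (decimal)
Compute -5843 + 1538 = -4305
-4305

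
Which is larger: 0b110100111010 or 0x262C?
Convert 0b110100111010 (binary) → 2048 + 1024 + 256 + 32 + 16 + 8 + 2 = 3386 (decimal)
Convert 0x262C (hexadecimal) → 2×4096 + 6×256 + 2×16 + 12 = 9772 (decimal)
Compare 3386 vs 9772: larger = 9772
9772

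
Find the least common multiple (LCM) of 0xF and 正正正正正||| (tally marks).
Convert 0xF (hexadecimal) → 15 (decimal)
Convert 正正正正正||| (tally marks) → 5 + 5 + 5 + 5 + 5 + 3 = 28 (decimal)
Compute lcm(15, 28) = 420
420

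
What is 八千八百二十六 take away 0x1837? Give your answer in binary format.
Convert 八千八百二十六 (Chinese numeral) → 8×1000 + 8×100 + 2×10 + 6 = 8826 (decimal)
Convert 0x1837 (hexadecimal) → 1×4096 + 8×256 + 3×16 + 7 = 6199 (decimal)
Compute 8826 - 6199 = 2627
Convert 2627 (decimal) → 2627 = 2048 + 512 + 64 + 2 + 1 → 0b101001000011 (binary)
0b101001000011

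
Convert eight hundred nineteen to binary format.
Convert eight hundred nineteen (English words) → 8×100 + 19 = 819 (decimal)
Convert 819 (decimal) → 819 = 512 + 256 + 32 + 16 + 2 + 1 → 0b1100110011 (binary)
0b1100110011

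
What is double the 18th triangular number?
The 18th triangular number = 18×19/2 = 171
Compute 171 × 2 = 342
342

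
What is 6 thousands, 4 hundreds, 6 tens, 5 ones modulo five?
Convert 6 thousands, 4 hundreds, 6 tens, 5 ones (place-value notation) → 6×1000 + 4×100 + 6×10 + 5 = 6465 (decimal)
Convert five (English words) → 5 (decimal)
Compute 6465 mod 5 = 0
0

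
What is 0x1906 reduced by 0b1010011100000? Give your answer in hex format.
Convert 0x1906 (hexadecimal) → 1×4096 + 9×256 + 6 = 6406 (decimal)
Convert 0b1010011100000 (binary) → 4096 + 1024 + 128 + 64 + 32 = 5344 (decimal)
Compute 6406 - 5344 = 1062
Convert 1062 (decimal) → 1062 = 4×256 + 2×16 + 6 → 0x426 (hexadecimal)
0x426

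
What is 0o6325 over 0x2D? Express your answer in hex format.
Convert 0o6325 (octal) → 6×512 + 3×64 + 2×8 + 5 = 3285 (decimal)
Convert 0x2D (hexadecimal) → 2×16 + 13 = 45 (decimal)
Compute 3285 ÷ 45 = 73
Convert 73 (decimal) → 73 = 4×16 + 9 → 0x49 (hexadecimal)
0x49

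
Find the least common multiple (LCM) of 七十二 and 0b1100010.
Convert 七十二 (Chinese numeral) → 7×10 + 2 = 72 (decimal)
Convert 0b1100010 (binary) → 64 + 32 + 2 = 98 (decimal)
Compute lcm(72, 98) = 3528
3528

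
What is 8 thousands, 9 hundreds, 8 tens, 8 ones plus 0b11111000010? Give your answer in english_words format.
Convert 8 thousands, 9 hundreds, 8 tens, 8 ones (place-value notation) → 8×1000 + 9×100 + 8×10 + 8 = 8988 (decimal)
Convert 0b11111000010 (binary) → 1024 + 512 + 256 + 128 + 64 + 2 = 1986 (decimal)
Compute 8988 + 1986 = 10974
Convert 10974 (decimal) → 10974 = 10×1000 + 9×100 + 74 → ten thousand nine hundred seventy-four (English words)
ten thousand nine hundred seventy-four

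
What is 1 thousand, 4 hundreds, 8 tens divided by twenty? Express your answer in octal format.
Convert 1 thousand, 4 hundreds, 8 tens (place-value notation) → 1×1000 + 4×100 + 8×10 = 1480 (decimal)
Convert twenty (English words) → 20 (decimal)
Compute 1480 ÷ 20 = 74
Convert 74 (decimal) → 74 = 1×64 + 1×8 + 2 → 0o112 (octal)
0o112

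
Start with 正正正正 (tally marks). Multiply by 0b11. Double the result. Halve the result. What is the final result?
Convert 正正正正 (tally marks) → 5 + 5 + 5 + 5 = 20 (decimal)
Start: 20
Convert 0b11 (binary) → 2 + 1 = 3 (decimal)
20 × 3 = 60
60 × 2 = 120
120 ÷ 2 = 60
60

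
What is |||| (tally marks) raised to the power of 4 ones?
Convert |||| (tally marks) → 4 (decimal)
Convert 4 ones (place-value notation) → 4 (decimal)
Compute 4 ^ 4 = 256
256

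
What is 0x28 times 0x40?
Convert 0x28 (hexadecimal) → 2×16 + 8 = 40 (decimal)
Convert 0x40 (hexadecimal) → 4×16 = 64 (decimal)
Compute 40 × 64 = 2560
2560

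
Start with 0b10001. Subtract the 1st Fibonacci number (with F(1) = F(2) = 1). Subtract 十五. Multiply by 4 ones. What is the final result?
Convert 0b10001 (binary) → 16 + 1 = 17 (decimal)
Start: 17
Convert the 1st Fibonacci number (with F(1) = F(2) = 1) (Fibonacci index) → 1 (decimal)
17 - 1 = 16
Convert 十五 (Chinese numeral) → 1×10 + 5 = 15 (decimal)
16 - 15 = 1
Convert 4 ones (place-value notation) → 4 (decimal)
1 × 4 = 4
4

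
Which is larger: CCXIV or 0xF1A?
Convert CCXIV (Roman numeral) → 100 + 100 + 10 + 4 = 214 (decimal)
Convert 0xF1A (hexadecimal) → 15×256 + 1×16 + 10 = 3866 (decimal)
Compare 214 vs 3866: larger = 3866
3866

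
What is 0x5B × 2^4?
Convert 0x5B (hexadecimal) → 5×16 + 11 = 91 (decimal)
Convert 2^4 (power) → 16 (decimal)
Compute 91 × 16 = 1456
1456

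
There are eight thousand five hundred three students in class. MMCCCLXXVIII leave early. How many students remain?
Convert eight thousand five hundred three (English words) → 8×1000 + 5×100 + 3 = 8503 (decimal)
Convert MMCCCLXXVIII (Roman numeral) → 1000 + 1000 + 100 + 100 + 100 + 50 + 10 + 10 + 5 + 1 + 1 + 1 = 2378 (decimal)
Compute 8503 - 2378 = 6125
6125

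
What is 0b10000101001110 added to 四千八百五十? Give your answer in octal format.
Convert 0b10000101001110 (binary) → 8192 + 256 + 64 + 8 + 4 + 2 = 8526 (decimal)
Convert 四千八百五十 (Chinese numeral) → 4×1000 + 8×100 + 5×10 = 4850 (decimal)
Compute 8526 + 4850 = 13376
Convert 13376 (decimal) → 13376 = 3×4096 + 2×512 + 1×64 → 0o32100 (octal)
0o32100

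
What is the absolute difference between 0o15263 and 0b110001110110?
Convert 0o15263 (octal) → 1×4096 + 5×512 + 2×64 + 6×8 + 3 = 6835 (decimal)
Convert 0b110001110110 (binary) → 2048 + 1024 + 64 + 32 + 16 + 4 + 2 = 3190 (decimal)
Compute |6835 - 3190| = 3645
3645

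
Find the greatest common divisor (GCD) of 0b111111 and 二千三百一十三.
Convert 0b111111 (binary) → 32 + 16 + 8 + 4 + 2 + 1 = 63 (decimal)
Convert 二千三百一十三 (Chinese numeral) → 2×1000 + 3×100 + 1×10 + 3 = 2313 (decimal)
Compute gcd(63, 2313) = 9
9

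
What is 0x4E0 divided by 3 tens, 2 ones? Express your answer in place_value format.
Convert 0x4E0 (hexadecimal) → 4×256 + 14×16 = 1248 (decimal)
Convert 3 tens, 2 ones (place-value notation) → 3×10 + 2 = 32 (decimal)
Compute 1248 ÷ 32 = 39
Convert 39 (decimal) → 39 = 3×10 + 9 → 3 tens, 9 ones (place-value notation)
3 tens, 9 ones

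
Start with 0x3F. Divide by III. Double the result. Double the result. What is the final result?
Convert 0x3F (hexadecimal) → 3×16 + 15 = 63 (decimal)
Start: 63
Convert III (Roman numeral) → 1 + 1 + 1 = 3 (decimal)
63 ÷ 3 = 21
21 × 2 = 42
42 × 2 = 84
84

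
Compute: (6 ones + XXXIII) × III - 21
Convert 6 ones (place-value notation) → 6 (decimal)
Convert XXXIII (Roman numeral) → 10 + 10 + 10 + 1 + 1 + 1 = 33 (decimal)
Convert III (Roman numeral) → 1 + 1 + 1 = 3 (decimal)
Expression in decimal: (6 + 33) × 3 - 21
Parentheses first: 6 + 33 = 39
Multiply: 39 × 3 = 117
Subtract: 117 - 21 = 96
96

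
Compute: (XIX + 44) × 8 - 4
Convert XIX (Roman numeral) → 10 + 9 = 19 (decimal)
Expression in decimal: (19 + 44) × 8 - 4
Parentheses first: 19 + 44 = 63
Multiply: 63 × 8 = 504
Subtract: 504 - 4 = 500
500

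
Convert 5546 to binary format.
Convert 5546 (decimal) → 5546 = 4096 + 1024 + 256 + 128 + 32 + 8 + 2 → 0b1010110101010 (binary)
0b1010110101010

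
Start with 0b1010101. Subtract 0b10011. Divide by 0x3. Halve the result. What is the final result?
Convert 0b1010101 (binary) → 64 + 16 + 4 + 1 = 85 (decimal)
Start: 85
Convert 0b10011 (binary) → 16 + 2 + 1 = 19 (decimal)
85 - 19 = 66
Convert 0x3 (hexadecimal) → 3 (decimal)
66 ÷ 3 = 22
22 ÷ 2 = 11
11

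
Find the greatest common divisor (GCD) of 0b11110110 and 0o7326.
Convert 0b11110110 (binary) → 128 + 64 + 32 + 16 + 4 + 2 = 246 (decimal)
Convert 0o7326 (octal) → 7×512 + 3×64 + 2×8 + 6 = 3798 (decimal)
Compute gcd(246, 3798) = 6
6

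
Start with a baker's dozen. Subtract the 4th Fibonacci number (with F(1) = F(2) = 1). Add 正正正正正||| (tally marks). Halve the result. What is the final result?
Convert a baker's dozen (colloquial) → 13 (decimal)
Start: 13
Convert the 4th Fibonacci number (with F(1) = F(2) = 1) (Fibonacci index) → 1, 1, 2, 3 → 3 (decimal)
13 - 3 = 10
Convert 正正正正正||| (tally marks) → 5 + 5 + 5 + 5 + 5 + 3 = 28 (decimal)
10 + 28 = 38
38 ÷ 2 = 19
19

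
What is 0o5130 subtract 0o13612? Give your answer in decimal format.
Convert 0o5130 (octal) → 5×512 + 1×64 + 3×8 = 2648 (decimal)
Convert 0o13612 (octal) → 1×4096 + 3×512 + 6×64 + 1×8 + 2 = 6026 (decimal)
Compute 2648 - 6026 = -3378
-3378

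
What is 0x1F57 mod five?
Convert 0x1F57 (hexadecimal) → 1×4096 + 15×256 + 5×16 + 7 = 8023 (decimal)
Convert five (English words) → 5 (decimal)
Compute 8023 mod 5 = 3
3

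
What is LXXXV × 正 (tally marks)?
Convert LXXXV (Roman numeral) → 50 + 10 + 10 + 10 + 5 = 85 (decimal)
Convert 正 (tally marks) → 5 (decimal)
Compute 85 × 5 = 425
425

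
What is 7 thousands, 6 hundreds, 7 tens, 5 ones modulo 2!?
Convert 7 thousands, 6 hundreds, 7 tens, 5 ones (place-value notation) → 7×1000 + 6×100 + 7×10 + 5 = 7675 (decimal)
Convert 2! (factorial) → 2 (decimal)
Compute 7675 mod 2 = 1
1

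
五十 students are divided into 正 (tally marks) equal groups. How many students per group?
Convert 五十 (Chinese numeral) → 5×10 = 50 (decimal)
Convert 正 (tally marks) → 5 (decimal)
Compute 50 ÷ 5 = 10
10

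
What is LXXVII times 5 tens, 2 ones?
Convert LXXVII (Roman numeral) → 50 + 10 + 10 + 5 + 1 + 1 = 77 (decimal)
Convert 5 tens, 2 ones (place-value notation) → 5×10 + 2 = 52 (decimal)
Compute 77 × 52 = 4004
4004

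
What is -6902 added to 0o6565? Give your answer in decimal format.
Convert 0o6565 (octal) → 6×512 + 5×64 + 6×8 + 5 = 3445 (decimal)
Compute -6902 + 3445 = -3457
-3457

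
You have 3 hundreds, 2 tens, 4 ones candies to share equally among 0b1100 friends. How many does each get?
Convert 3 hundreds, 2 tens, 4 ones (place-value notation) → 3×100 + 2×10 + 4 = 324 (decimal)
Convert 0b1100 (binary) → 8 + 4 = 12 (decimal)
Compute 324 ÷ 12 = 27
27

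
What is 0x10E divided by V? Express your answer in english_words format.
Convert 0x10E (hexadecimal) → 1×256 + 14 = 270 (decimal)
Convert V (Roman numeral) → 5 (decimal)
Compute 270 ÷ 5 = 54
Convert 54 (decimal) → fifty-four (English words)
fifty-four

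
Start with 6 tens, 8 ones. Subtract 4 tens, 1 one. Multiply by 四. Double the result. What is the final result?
Convert 6 tens, 8 ones (place-value notation) → 6×10 + 8 = 68 (decimal)
Start: 68
Convert 4 tens, 1 one (place-value notation) → 4×10 + 1 = 41 (decimal)
68 - 41 = 27
Convert 四 (Chinese numeral) → 4 (decimal)
27 × 4 = 108
108 × 2 = 216
216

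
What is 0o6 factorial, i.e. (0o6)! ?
Convert 0o6 (octal) → 6 (decimal)
Compute 6! = 720
720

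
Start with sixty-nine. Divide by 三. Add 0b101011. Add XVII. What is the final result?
Convert sixty-nine (English words) → 69 (decimal)
Start: 69
Convert 三 (Chinese numeral) → 3 (decimal)
69 ÷ 3 = 23
Convert 0b101011 (binary) → 32 + 8 + 2 + 1 = 43 (decimal)
23 + 43 = 66
Convert XVII (Roman numeral) → 10 + 5 + 1 + 1 = 17 (decimal)
66 + 17 = 83
83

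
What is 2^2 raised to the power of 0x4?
Convert 2^2 (power) → 4 (decimal)
Convert 0x4 (hexadecimal) → 4 (decimal)
Compute 4 ^ 4 = 256
256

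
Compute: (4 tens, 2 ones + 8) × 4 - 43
Convert 4 tens, 2 ones (place-value notation) → 4×10 + 2 = 42 (decimal)
Expression in decimal: (42 + 8) × 4 - 43
Parentheses first: 42 + 8 = 50
Multiply: 50 × 4 = 200
Subtract: 200 - 43 = 157
157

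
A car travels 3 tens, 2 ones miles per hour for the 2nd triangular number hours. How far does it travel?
Convert 3 tens, 2 ones (place-value notation) → 3×10 + 2 = 32 (decimal)
Convert the 2nd triangular number (triangular index) → 2×3/2 = 3 (decimal)
Compute 32 × 3 = 96
96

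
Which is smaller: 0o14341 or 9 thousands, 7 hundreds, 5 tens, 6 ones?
Convert 0o14341 (octal) → 1×4096 + 4×512 + 3×64 + 4×8 + 1 = 6369 (decimal)
Convert 9 thousands, 7 hundreds, 5 tens, 6 ones (place-value notation) → 9×1000 + 7×100 + 5×10 + 6 = 9756 (decimal)
Compare 6369 vs 9756: smaller = 6369
6369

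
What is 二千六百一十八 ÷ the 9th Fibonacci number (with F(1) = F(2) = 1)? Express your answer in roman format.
Convert 二千六百一十八 (Chinese numeral) → 2×1000 + 6×100 + 1×10 + 8 = 2618 (decimal)
Convert the 9th Fibonacci number (with F(1) = F(2) = 1) (Fibonacci index) → 1, 1, 2, 3, 5, 8, 13, 21, 34 → 34 (decimal)
Compute 2618 ÷ 34 = 77
Convert 77 (decimal) → 77 = 50 + 10 + 10 + 5 + 1 + 1 → LXXVII (Roman numeral)
LXXVII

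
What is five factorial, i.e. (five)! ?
Convert five (English words) → 5 (decimal)
Compute 5! = 120
120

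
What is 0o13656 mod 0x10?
Convert 0o13656 (octal) → 1×4096 + 3×512 + 6×64 + 5×8 + 6 = 6062 (decimal)
Convert 0x10 (hexadecimal) → 1×16 = 16 (decimal)
Compute 6062 mod 16 = 14
14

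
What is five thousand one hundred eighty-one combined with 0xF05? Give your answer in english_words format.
Convert five thousand one hundred eighty-one (English words) → 5×1000 + 1×100 + 81 = 5181 (decimal)
Convert 0xF05 (hexadecimal) → 15×256 + 5 = 3845 (decimal)
Compute 5181 + 3845 = 9026
Convert 9026 (decimal) → 9026 = 9×1000 + 26 → nine thousand twenty-six (English words)
nine thousand twenty-six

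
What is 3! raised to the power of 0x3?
Convert 3! (factorial) → 6 (decimal)
Convert 0x3 (hexadecimal) → 3 (decimal)
Compute 6 ^ 3 = 216
216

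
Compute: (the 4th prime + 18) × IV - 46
Convert the 4th prime (prime index) → 7 (decimal)
Convert IV (Roman numeral) → 4 (decimal)
Expression in decimal: (7 + 18) × 4 - 46
Parentheses first: 7 + 18 = 25
Multiply: 25 × 4 = 100
Subtract: 100 - 46 = 54
54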